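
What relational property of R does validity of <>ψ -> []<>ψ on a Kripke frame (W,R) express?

the Euclidean property: forall x forall y forall z (Rxy & Rxz -> Ryz)

Suppose ◇ψ→□◇ψ is valid. Take Rxy, Rxz and set V(ψ)={y}. Then ◇ψ at x, so □◇ψ at x, so ◇ψ at z, so some w with Rzw has ψ; w=y, i.e. Rzy. By symmetry of the argument, Ryz.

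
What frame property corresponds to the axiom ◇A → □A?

Partial functionality

Suppose ◇A→□A is valid. Take Rxy, Rxz and set V(A)={y}. Then ◇A at x, so □A at x, so A at z, i.e. z=y.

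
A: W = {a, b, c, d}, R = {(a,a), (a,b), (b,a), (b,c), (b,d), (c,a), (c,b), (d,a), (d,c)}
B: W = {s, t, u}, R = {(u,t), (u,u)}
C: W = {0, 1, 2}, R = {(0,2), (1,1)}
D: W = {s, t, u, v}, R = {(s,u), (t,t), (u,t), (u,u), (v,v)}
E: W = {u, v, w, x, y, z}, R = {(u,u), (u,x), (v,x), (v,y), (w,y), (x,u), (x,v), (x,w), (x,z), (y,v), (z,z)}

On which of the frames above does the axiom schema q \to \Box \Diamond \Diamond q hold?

A

The schema corresponds to a generalized confluence (Geach) condition: \forall x \forall z (xRz \to \exists w (x = w \wedge z R^2 w)).
A: satisfies the condition.
B: fails — uRt but no w with u=w and tR²w.
C: fails — 0R2 but no w with 0=w and 2R²w.
D: fails — sRu but no w with s=w and uR²w.
E: fails — vRx but no t with v=t and xR²t.
Valid on: A.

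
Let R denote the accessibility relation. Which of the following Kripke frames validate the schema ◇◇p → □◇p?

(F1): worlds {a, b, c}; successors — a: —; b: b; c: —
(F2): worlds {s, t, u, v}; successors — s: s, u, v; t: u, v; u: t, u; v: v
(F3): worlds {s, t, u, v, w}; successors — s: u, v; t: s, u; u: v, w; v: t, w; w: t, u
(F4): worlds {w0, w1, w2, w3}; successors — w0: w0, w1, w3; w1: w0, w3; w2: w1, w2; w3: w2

(F1)

This is the axiom for a generalized confluence (Geach) condition; its first-order frame correspondent is ∀x ∀y ∀z ((xR²y ∧ xRz) → ∃w (y = w ∧ zRw)).
(F1): holds.
(F2): fails — sR²s, sRu but no w with s=w and uRw.
(F3): fails — sR²t, sRu but no w* with t=w* and uRw*.
(F4): fails — w0R²w0, w0Rw3 but no w with w0=w and w3Rw.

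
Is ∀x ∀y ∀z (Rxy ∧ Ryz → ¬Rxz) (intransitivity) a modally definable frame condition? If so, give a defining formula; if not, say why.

No

Modal frame validity is preserved under surjective bounded morphisms.
The 3-cycle (worlds s,t,u with s→t→u→s) is intransitive. Mapping every world to a single reflexive point • is a surjective bounded morphism; the reflexive point is not intransitive (R••∧R•• but R••).
So the class is not modally definable.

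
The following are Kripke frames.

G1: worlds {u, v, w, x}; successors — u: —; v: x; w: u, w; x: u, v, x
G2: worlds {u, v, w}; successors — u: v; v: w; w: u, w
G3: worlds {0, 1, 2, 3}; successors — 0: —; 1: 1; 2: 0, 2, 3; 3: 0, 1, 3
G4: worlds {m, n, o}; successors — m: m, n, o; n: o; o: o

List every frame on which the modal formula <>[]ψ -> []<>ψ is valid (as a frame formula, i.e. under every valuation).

The schema corresponds to convergence: forall x forall y forall z (Rxy & Rxz -> exists w (Ryw & Rzw)).
G1: fails — Rww and Rwu but w and u have no common successor.
G2: fails — Rww and Rwu but w and u have no common successor.
G3: fails — R23 and R20 but 3 and 0 have no common successor.
G4: holds.

G4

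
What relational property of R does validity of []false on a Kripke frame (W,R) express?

Emptiness of R

This schema is the Ver axiom.
It corresponds to emptiness of R: forall x forall y ~Rxy.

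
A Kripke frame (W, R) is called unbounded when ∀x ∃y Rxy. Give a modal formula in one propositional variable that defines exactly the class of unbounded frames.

□p → ◇p

The condition is seriality. The D schema □p → ◇p defines it.
Suppose □p→◇p is valid. At any x set V(p)=W. Then □p at x, so ◇p at x, so x has a successor.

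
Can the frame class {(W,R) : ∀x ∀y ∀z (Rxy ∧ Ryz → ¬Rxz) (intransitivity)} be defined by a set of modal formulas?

No — not modally definable

Any modally definable frame class is closed under surjective bounded morphisms.
The 5-cycle (worlds w0,w1,w2,w3,w4 with w0→w1→w2→w3→w4→w0) is intransitive. Mapping every world to a single reflexive point • is a surjective bounded morphism; the reflexive point is not intransitive (R••∧R•• but R••).
So no modal formula (or set of formulas) defines exactly the intransitive frames.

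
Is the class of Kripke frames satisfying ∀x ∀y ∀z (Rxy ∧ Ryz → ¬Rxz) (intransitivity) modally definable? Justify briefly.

No

Modal frame validity is preserved under surjective bounded morphisms.
The 7-cycle (worlds w0,w1,w2,w3,w4,w5,w6 with w0→w1→w2→w3→w4→w5→w6→w0) is intransitive. Mapping every world to a single reflexive point • is a surjective bounded morphism; the reflexive point is not intransitive (R••∧R•• but R••).
Hence intransitivity is not modally definable.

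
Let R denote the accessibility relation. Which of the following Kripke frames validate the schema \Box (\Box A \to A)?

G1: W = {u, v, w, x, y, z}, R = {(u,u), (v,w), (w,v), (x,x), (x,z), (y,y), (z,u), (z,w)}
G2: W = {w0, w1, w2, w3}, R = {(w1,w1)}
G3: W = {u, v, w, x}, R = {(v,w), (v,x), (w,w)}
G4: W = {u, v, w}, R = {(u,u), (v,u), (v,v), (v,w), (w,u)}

G2

Frame correspondent (Sahlqvist): \forall x \forall y (Rxy \to Ryy) — i.e. shift-reflexivity.
G1: fails — Rvw but not Rww.
G2: satisfies the condition.
G3: fails — Rvx but not Rxx.
G4: fails — Rvw but not Rww.
Valid on: G2.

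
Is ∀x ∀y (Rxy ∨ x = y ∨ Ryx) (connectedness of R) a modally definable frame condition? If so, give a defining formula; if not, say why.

Not modally definable

Modal frame validity is preserved under disjoint unions.
Take 2 disjoint single-world reflexive frames: each is trivially connected, but their disjoint union has 2 worlds with no edge between distinct components, so it is not connected.
Hence connectedness of R is not modally definable.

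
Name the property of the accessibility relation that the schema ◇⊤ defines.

seriality: ∀x ∃y Rxy

◇⊤ holds at w iff w has a successor, so frame-validity of ◇⊤ is exactly seriality. Equivalently via □A → ◇A:
Suppose □A→◇A is valid. At any x set V(A)=W. Then □A at x, so ◇A at x, so x has a successor.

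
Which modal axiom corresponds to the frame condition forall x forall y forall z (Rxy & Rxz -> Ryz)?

◇p → □◇p

A defining formula is ◇p → □◇p (the 5 axiom).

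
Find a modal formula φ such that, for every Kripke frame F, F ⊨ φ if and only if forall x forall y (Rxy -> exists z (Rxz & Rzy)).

A defining formula is □□s → □s (the C4 axiom).
Suppose □□s→□s is valid. Take Rxy and set V(s)={w : xR²w}. Then □□s at x, so □s at x, so s at y, i.e. ∃z(Rxz∧Rzy).

□□s → □s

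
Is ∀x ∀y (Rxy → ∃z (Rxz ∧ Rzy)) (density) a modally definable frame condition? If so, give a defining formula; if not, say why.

Yes, by □□q → □q

Yes: it is density, defined by the C4 schema □□q → □q.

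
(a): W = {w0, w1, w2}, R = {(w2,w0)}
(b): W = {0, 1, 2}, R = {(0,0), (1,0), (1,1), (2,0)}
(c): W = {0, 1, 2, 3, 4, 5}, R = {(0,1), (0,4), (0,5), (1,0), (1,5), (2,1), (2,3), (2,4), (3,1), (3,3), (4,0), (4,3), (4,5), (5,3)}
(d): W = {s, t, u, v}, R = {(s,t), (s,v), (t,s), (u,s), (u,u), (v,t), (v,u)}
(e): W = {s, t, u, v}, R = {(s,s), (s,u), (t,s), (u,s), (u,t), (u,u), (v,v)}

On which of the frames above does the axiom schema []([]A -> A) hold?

(b)

This is the axiom for shift-reflexivity; its first-order frame correspondent is forall x forall y (Rxy -> Ryy).
(a): fails — Rw2w0 but not Rw0w0.
(b): ✓.
(c): fails — R10 but not R00.
(d): fails — Rus but not Rss.
(e): fails — Rut but not Rtt.
Valid on: (b).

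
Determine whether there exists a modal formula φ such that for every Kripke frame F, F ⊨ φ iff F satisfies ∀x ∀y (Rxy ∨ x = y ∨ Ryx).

Any modally definable frame class is closed under disjoint unions.
Take 4 disjoint single-world reflexive frames: each is trivially connected, but their disjoint union has 4 worlds with no edge between distinct components, so it is not connected.
So no modal formula (or set of formulas) defines exactly the connected frames.

No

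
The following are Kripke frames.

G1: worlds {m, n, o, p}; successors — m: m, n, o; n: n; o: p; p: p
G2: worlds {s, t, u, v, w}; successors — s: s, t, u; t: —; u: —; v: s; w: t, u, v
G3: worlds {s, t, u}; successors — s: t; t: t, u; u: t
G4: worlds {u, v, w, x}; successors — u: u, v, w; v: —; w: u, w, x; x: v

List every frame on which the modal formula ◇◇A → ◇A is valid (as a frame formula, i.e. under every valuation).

Frame correspondent (Sahlqvist): ∀x ∀y ∀z (Rxy ∧ Ryz → Rxz) — i.e. transitivity.
G1: fails — Rmo and Rop but not Rmp.
G2: fails — Rvs and Rsu but not Rvu.
G3: fails — Rut and Rtu but not Ruu.
G4: fails — Rwu and Ruv but not Rwv.

none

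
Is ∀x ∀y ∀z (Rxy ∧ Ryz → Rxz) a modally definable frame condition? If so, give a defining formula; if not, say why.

This is a Sahlqvist condition; the 4 axiom □q → □□q defines it.
Suppose □q→□□q is valid. Take Rxy, Ryz and set V(q)={w : Rxw}. Then □q at x, so □□q at x, so □q at y, so q at z, i.e. Rxz.

Yes — defined by □q → □□q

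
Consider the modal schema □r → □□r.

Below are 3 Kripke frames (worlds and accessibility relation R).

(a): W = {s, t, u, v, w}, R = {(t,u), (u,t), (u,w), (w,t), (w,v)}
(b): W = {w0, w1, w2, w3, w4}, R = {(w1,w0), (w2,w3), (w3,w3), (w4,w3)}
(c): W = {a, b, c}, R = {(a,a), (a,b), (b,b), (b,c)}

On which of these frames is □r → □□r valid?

The schema corresponds to transitivity: ∀x ∀y ∀z (Rxy ∧ Ryz → Rxz).
(a): fails — Rwt and Rtu but not Rwu.
(b): ✓.
(c): fails — Rab and Rbc but not Rac.
Valid on: (b).

(b)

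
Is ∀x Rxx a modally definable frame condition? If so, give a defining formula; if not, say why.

Definable; □r → r defines it

This is a Sahlqvist condition; the T axiom □r → r defines it.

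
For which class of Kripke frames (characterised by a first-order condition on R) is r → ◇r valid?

reflexivity: ∀x Rxx

This is a form of the T axiom.
It corresponds to reflexivity: ∀x Rxx.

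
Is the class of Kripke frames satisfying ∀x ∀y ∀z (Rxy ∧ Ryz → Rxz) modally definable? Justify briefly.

Definable; □q → □□q defines it

Yes: it is transitivity, defined by the 4 schema □q → □□q.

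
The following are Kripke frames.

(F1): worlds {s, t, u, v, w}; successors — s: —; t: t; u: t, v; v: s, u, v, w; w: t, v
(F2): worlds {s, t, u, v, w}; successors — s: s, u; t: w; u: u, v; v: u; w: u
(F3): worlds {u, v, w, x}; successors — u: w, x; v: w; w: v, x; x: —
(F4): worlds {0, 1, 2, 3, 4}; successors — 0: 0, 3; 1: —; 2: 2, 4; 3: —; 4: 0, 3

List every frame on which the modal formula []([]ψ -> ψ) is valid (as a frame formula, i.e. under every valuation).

none

The schema corresponds to shift-reflexivity: forall x forall y (Rxy -> Ryy).
(F1): fails — Rvw but not Rww.
(F2): fails — Ruv but not Rvv.
(F3): fails — Ruw but not Rww.
(F4): fails — R43 but not R33.
Valid on no frame.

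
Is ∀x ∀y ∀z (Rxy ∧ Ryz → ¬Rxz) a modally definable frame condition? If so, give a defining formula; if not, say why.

Not modally definable

Any modally definable frame class is closed under surjective bounded morphisms.
The 3-cycle (worlds w0,w1,w2 with w0→w1→w2→w0) is intransitive. Mapping every world to a single reflexive point • is a surjective bounded morphism; the reflexive point is not intransitive (R••∧R•• but R••).
Hence intransitivity is not modally definable.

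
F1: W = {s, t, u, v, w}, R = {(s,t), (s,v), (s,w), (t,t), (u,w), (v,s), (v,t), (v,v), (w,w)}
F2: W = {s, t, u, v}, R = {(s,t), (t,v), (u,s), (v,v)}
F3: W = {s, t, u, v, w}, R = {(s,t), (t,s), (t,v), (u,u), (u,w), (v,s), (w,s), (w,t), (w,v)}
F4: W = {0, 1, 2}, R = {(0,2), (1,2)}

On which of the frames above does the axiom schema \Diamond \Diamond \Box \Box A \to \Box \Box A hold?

Frame correspondent (Sahlqvist): \forall x \forall y \forall z ((x R^2 y \wedge x R^2 z) \to \exists w (y R^2 w \wedge z = w)) — i.e. a generalized confluence (Geach) condition.
F1: fails — sR²t, sR²s but no w* with tR²w* and s=w*.
F2: fails — uR²t, uR²t but no w with tR²w and t=w.
F3: fails — sR²v, sR²s but no w* with vR²w* and s=w*.
F4: condition met.

F4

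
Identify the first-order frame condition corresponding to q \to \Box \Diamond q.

Suppose q→□◇q is valid. Take Rxy and set V(q)={x}. Then q at x, so □◇q at x, so ◇q at y, so some z with Ryz has q; z=x, i.e. Ryx.
The converse is a direct semantic check.
So the correspondent is symmetry.

Symmetry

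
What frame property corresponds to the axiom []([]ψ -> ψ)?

shift-reflexivity: forall x forall y (Rxy -> Ryy)

Suppose □(□ψ→ψ) is valid. Take Rxy and set V(ψ)={w : Ryw}. Then at y, □ψ holds; since □(□ψ→ψ) at x, □ψ→ψ at y, so ψ at y, i.e. Ryy.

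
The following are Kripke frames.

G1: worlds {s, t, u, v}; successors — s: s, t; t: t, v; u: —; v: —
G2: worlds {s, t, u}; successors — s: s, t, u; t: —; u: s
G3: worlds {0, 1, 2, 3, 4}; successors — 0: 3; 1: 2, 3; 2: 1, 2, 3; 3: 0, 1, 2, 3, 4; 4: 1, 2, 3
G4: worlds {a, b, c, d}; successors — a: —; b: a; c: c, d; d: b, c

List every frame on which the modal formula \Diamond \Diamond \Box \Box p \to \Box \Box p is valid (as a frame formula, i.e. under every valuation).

This is the axiom for a generalized confluence (Geach) condition; its first-order frame correspondent is \forall x \forall y \forall z ((x R^2 y \wedge x R^2 z) \to \exists w (y R^2 w \wedge z = w)).
G1: fails — sR²t, sR²s but no w with tR²w and s=w.
G2: fails — sR²t, sR²s but no w with tR²w and s=w.
G3: satisfies the condition.
G4: fails — cR²b, cR²b but no w with bR²w and b=w.

G3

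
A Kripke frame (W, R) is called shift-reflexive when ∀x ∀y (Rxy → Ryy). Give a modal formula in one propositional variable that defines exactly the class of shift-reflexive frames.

The condition is shift-reflexivity. The T□ schema □(□r → r) defines it.
Suppose □(□r→r) is valid. Take Rxy and set V(r)={w : Ryw}. Then at y, □r holds; since □(□r→r) at x, □r→r at y, so r at y, i.e. Ryy.

□(□r → r)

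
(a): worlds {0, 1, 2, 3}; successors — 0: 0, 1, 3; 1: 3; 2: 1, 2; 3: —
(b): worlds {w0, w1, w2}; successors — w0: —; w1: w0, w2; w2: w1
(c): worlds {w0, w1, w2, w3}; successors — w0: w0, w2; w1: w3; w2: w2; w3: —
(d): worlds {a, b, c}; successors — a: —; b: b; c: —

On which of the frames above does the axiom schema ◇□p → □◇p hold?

Frame correspondent (Sahlqvist): ∀x ∀y ∀z (Rxy ∧ Rxz → ∃w (Ryw ∧ Rzw)) — i.e. convergence.
(a): fails — R00 and R03 but 0 and 3 have no common successor.
(b): fails — Rw1w2 and Rw1w0 but w2 and w0 have no common successor.
(c): fails — Rw1w3 and Rw1w3 but w3 and w3 have no common successor.
(d): satisfies the condition.
Valid on: (d).

(d)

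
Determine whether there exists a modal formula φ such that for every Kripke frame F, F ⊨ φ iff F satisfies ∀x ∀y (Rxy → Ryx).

Yes: it is symmetry, defined by the B schema p → □◇p.
Suppose p→□◇p is valid. Take Rxy and set V(p)={x}. Then p at x, so □◇p at x, so ◇p at y, so some z with Ryz has p; z=x, i.e. Ryx.

Yes — defined by p → □◇p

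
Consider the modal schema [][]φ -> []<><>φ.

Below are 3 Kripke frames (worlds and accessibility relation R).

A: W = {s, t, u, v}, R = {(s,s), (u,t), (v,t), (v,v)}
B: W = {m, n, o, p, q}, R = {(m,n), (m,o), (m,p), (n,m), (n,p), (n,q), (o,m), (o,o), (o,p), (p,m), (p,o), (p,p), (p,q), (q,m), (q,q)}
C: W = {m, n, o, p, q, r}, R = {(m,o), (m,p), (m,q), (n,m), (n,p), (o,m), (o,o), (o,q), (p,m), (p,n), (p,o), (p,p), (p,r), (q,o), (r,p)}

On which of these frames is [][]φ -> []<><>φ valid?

B, C

The schema corresponds to a generalized confluence (Geach) condition: forall x forall z (xRz -> exists w (x R^2 w & z R^2 w)).
A: fails — uRt but no w with uR²w and tR²w.
B: satisfies the condition.
C: satisfies the condition.
Valid on: B, C.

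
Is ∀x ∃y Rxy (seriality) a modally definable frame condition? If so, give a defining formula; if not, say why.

This is a Sahlqvist condition; the D axiom □q → ◇q defines it.
Suppose □q→◇q is valid. At any x set V(q)=W. Then □q at x, so ◇q at x, so x has a successor.

Definable; □q → ◇q defines it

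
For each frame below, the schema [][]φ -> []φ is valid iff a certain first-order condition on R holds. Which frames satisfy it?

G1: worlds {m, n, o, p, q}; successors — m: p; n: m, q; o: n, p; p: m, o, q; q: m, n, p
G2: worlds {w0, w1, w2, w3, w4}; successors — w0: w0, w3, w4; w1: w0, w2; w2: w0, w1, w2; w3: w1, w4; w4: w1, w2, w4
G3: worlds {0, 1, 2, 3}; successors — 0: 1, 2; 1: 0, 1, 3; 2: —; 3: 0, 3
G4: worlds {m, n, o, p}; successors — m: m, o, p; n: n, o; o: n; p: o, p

Frame correspondent (Sahlqvist): forall x forall y (Rxy -> exists z (Rxz & Rzy)) — i.e. density.
G1: fails — Ron but no z with Roz and Rzn.
G2: holds.
G3: fails — R02 but no z with R0z and Rz2.
G4: holds.

G2, G4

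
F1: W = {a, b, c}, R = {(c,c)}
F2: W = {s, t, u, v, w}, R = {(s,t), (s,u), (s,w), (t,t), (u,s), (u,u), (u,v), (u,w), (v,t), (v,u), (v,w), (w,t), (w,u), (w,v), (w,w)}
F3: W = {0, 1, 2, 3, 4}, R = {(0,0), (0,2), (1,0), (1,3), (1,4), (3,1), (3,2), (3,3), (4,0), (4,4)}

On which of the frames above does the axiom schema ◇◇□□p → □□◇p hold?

F1

Frame correspondent (Sahlqvist): ∀x ∀y ∀z ((xR²y ∧ xR²z) → ∃w (yR²w ∧ zRw)) — i.e. a generalized confluence (Geach) condition.
F1: holds.
F2: fails — sR²t, sR²u but no w* with tR²w* and uRw*.
F3: fails — 0R²0, 0R²2 but no w with 0R²w and 2Rw.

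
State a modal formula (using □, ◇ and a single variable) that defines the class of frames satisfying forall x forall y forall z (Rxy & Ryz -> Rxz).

The condition is transitivity. The 4 schema □s → □□s defines it.
Suppose □s→□□s is valid. Take Rxy, Ryz and set V(s)={w : Rxw}. Then □s at x, so □□s at x, so □s at y, so s at z, i.e. Rxz.

□s → □□s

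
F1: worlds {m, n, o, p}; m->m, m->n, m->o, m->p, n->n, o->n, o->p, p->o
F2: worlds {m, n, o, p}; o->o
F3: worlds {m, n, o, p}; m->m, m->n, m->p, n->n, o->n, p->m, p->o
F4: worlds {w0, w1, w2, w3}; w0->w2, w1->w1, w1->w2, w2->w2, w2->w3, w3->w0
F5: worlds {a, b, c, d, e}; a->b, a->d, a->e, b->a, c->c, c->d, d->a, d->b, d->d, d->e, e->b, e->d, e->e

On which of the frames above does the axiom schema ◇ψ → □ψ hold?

The schema corresponds to partial functionality: ∀x ∀y ∀z (Rxy ∧ Rxz → y = z).
F1: fails — m sees both m and n.
F2: holds.
F3: fails — m sees both m and n.
F4: fails — w1 sees both w1 and w2.
F5: fails — a sees both b and d.
Valid on: F2.

F2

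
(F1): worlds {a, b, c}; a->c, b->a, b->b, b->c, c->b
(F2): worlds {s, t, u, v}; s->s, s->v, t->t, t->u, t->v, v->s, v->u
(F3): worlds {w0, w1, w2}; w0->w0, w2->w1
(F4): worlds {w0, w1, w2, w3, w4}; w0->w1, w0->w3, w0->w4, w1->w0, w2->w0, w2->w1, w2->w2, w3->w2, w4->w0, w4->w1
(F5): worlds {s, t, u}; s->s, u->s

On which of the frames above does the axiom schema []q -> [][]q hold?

(F3), (F5)

This is the axiom for transitivity; its first-order frame correspondent is forall x forall y forall z (Rxy & Ryz -> Rxz).
(F1): fails — Rcb and Rbc but not Rcc.
(F2): fails — Rtv and Rvs but not Rts.
(F3): ✓.
(F4): fails — Rw1w0 and Rw0w4 but not Rw1w4.
(F5): ✓.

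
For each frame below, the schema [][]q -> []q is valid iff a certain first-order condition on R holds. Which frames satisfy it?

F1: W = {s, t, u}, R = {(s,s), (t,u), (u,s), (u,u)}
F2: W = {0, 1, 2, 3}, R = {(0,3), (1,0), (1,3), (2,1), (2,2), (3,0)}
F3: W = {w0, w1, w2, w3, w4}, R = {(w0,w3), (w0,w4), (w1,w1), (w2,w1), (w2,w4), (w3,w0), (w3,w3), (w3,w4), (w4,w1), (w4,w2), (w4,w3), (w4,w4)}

Frame correspondent (Sahlqvist): forall x forall y (Rxy -> exists z (Rxz & Rzy)) — i.e. density.
F1: condition met.
F2: fails — R03 but no z with R0z and Rz3.
F3: condition met.
Valid on: F1, F3.

F1, F3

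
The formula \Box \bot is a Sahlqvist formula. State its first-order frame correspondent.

□⊥ is valid iff no world has any successor (otherwise □⊥ fails at any world with one).
The converse is a direct semantic check.
Frame condition: \forall x \forall y \neg Rxy.

Emptiness of R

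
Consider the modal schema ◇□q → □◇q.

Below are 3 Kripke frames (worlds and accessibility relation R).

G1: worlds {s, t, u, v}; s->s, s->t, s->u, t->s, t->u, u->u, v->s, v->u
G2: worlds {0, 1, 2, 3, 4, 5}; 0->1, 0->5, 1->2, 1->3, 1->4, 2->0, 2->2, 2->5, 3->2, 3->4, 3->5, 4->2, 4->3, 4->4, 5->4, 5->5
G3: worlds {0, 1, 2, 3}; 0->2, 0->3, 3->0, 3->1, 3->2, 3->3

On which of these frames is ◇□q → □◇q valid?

G1, G2

Frame correspondent (Sahlqvist): ∀x ∀y ∀z (Rxy ∧ Rxz → ∃w (Ryw ∧ Rzw)) — i.e. convergence.
G1: holds.
G2: holds.
G3: fails — R02 and R02 but 2 and 2 have no common successor.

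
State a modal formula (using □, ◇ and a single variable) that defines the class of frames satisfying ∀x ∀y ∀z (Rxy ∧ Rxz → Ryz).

◇q → □◇q

The condition is the Euclidean property. The 5 schema ◇q → □◇q defines it.
Suppose ◇q→□◇q is valid. Take Rxy, Rxz and set V(q)={y}. Then ◇q at x, so □◇q at x, so ◇q at z, so some w with Rzw has q; w=y, i.e. Rzy. By symmetry of the argument, Ryz.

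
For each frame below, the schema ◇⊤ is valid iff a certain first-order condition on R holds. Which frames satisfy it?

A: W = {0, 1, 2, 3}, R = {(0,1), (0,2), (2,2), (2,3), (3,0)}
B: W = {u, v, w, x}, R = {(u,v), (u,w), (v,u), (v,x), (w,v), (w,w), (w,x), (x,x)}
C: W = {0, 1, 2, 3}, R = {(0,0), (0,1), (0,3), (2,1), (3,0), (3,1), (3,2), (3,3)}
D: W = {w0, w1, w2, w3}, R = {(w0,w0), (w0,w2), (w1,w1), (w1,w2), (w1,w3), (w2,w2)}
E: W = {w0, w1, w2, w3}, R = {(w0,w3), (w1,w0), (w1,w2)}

Frame correspondent (Sahlqvist): ∀x ∃y Rxy — i.e. seriality.
A: fails — world 1 has no successor.
B: satisfies the condition.
C: fails — world 1 has no successor.
D: fails — world w3 has no successor.
E: fails — world w2 has no successor.
Valid on: B.

B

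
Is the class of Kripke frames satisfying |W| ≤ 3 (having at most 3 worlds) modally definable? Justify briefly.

No — not modally definable

Any modally definable frame class is closed under disjoint unions.
Any modal formula valid on each of 4 disjoint one-world frames is valid on their disjoint union (validity is preserved under disjoint unions). Each one-world frame has |W|=1≤3, but the union has |W|=4.
So no modal formula (or set of formulas) defines exactly the |W|≤3 frames.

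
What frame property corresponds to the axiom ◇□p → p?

Replacing p by ¬p and contraposing gives the equivalent schema p → □◇p.
Suppose p→□◇p is valid. Take Rxy and set V(p)={x}. Then p at x, so □◇p at x, so ◇p at y, so some z with Ryz has p; z=x, i.e. Ryx.

symmetry: ∀x ∀y (Rxy → Ryx)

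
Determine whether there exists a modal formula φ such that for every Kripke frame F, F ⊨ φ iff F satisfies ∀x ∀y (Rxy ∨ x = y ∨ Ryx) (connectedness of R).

Any modally definable frame class is closed under disjoint unions.
Take 4 disjoint single-world reflexive frames: each is trivially connected, but their disjoint union has 4 worlds with no edge between distinct components, so it is not connected.
Hence connectedness of R is not modally definable.

No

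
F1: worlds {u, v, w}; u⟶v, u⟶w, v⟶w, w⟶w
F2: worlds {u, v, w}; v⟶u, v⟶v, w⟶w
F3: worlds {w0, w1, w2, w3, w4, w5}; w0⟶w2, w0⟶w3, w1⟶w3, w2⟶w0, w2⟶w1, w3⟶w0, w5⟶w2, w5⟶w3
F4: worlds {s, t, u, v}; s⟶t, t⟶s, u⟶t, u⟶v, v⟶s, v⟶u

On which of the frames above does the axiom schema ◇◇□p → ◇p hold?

F1, F3, F4

This is the axiom for a generalized confluence (Geach) condition; its first-order frame correspondent is ∀x ∀y (xR²y → ∃w (yRw ∧ xRw)).
F1: ✓.
F2: fails — vR²u but no t with uRt and vRt.
F3: ✓.
F4: ✓.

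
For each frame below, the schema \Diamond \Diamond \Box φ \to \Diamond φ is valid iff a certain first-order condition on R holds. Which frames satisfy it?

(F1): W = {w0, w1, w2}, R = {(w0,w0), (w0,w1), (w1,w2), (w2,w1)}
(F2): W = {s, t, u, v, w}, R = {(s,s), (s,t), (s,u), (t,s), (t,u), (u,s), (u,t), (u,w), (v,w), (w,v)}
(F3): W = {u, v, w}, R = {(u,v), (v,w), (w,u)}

The schema corresponds to a generalized confluence (Geach) condition: \forall x \forall y (x R^2 y \to \exists w (yRw \wedge xRw)).
(F1): fails — w0R²w1 but no w with w1Rw and w0Rw.
(F2): fails — sR²w but no w* with wRw* and sRw*.
(F3): fails — uR²w but no t with wRt and uRt.
Valid on no frame.

none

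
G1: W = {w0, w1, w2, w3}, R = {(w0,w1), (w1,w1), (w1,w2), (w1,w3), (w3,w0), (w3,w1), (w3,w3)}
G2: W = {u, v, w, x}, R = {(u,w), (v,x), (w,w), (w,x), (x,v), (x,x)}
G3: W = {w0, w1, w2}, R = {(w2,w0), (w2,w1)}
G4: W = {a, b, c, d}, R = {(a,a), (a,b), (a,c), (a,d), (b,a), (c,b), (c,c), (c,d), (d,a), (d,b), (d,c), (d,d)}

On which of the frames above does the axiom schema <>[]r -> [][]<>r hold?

G2, G3

Frame correspondent (Sahlqvist): forall x forall y forall z ((xRy & x R^2 z) -> exists w (yRw & zRw)) — i.e. a generalized confluence (Geach) condition.
G1: fails — w0Rw1, w0R²w2 but no w with w1Rw and w2Rw.
G2: ✓.
G3: ✓.
G4: fails — aRb, aR²c but no w with bRw and cRw.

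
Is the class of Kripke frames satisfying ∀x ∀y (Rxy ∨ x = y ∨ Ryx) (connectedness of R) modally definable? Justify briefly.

If a class were modally definable it would be closed under disjoint unions (Goldblatt–Thomason).
Take 3 disjoint single-world reflexive frames: each is trivially connected, but their disjoint union has 3 worlds with no edge between distinct components, so it is not connected.
Hence connectedness of R is not modally definable.

Not definable by any modal formula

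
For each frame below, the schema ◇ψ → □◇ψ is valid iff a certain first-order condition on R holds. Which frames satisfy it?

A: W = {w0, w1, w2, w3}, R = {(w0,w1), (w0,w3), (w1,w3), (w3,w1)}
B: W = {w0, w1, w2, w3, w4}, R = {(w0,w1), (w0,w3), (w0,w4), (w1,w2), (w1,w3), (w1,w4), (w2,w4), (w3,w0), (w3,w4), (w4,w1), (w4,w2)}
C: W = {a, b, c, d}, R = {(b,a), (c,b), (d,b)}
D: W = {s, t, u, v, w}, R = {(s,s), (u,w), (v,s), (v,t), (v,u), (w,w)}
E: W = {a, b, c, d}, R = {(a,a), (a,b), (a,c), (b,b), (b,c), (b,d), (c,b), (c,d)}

This is the axiom for the Euclidean property; its first-order frame correspondent is ∀x ∀y ∀z (Rxy ∧ Rxz → Ryz).
A: fails — Rw0w1 and Rw0w1 but not Rw1w1.
B: fails — Rw0w4 and Rw0w4 but not Rw4w4.
C: fails — Rba and Rba but not Raa.
D: fails — Rvt and Rvt but not Rtt.
E: fails — Rab and Raa but not Rba.

none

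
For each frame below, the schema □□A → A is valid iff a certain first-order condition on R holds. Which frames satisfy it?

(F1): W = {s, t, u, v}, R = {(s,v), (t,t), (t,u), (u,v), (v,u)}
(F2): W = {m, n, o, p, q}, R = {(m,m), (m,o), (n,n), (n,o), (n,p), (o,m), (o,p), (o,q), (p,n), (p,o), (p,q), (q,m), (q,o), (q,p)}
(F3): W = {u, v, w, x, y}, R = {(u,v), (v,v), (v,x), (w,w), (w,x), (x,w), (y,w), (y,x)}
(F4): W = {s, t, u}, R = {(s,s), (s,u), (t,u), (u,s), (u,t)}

The schema corresponds to a generalized confluence (Geach) condition: ∀x ∃w (xR²w ∧ x = w).
(F1): fails — at s but no w with sR²w and s=w.
(F2): condition met.
(F3): fails — at u but no t with uR²t and u=t.
(F4): condition met.
Valid on: (F2), (F4).

(F2), (F4)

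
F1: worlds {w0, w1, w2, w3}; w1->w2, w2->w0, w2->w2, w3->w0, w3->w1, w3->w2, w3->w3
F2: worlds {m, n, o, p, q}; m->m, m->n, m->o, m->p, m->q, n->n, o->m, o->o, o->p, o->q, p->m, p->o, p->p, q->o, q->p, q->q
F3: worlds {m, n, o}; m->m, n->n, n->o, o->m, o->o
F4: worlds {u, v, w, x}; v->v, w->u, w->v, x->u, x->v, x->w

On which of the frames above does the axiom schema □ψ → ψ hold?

Frame correspondent (Sahlqvist): ∀x Rxx — i.e. reflexivity.
F1: fails — world w0 does not see itself.
F2: holds.
F3: holds.
F4: fails — world u does not see itself.
Valid on: F2, F3.

F2, F3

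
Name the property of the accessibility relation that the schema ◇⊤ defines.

Seriality

◇⊤ holds at w iff w has a successor, so frame-validity of ◇⊤ is exactly seriality. Equivalently via □p → ◇p:
Suppose □p→◇p is valid. At any x set V(p)=W. Then □p at x, so ◇p at x, so x has a successor.
The converse is a direct semantic check.
So the correspondent is seriality.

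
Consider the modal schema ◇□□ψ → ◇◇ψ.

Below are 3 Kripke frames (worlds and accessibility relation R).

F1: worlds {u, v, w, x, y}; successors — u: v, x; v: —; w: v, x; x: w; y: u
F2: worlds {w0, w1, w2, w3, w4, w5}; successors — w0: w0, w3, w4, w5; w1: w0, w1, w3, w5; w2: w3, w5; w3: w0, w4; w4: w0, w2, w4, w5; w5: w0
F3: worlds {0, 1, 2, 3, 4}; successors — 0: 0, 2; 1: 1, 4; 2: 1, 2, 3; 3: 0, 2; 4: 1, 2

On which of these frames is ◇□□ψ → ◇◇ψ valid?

The schema corresponds to a generalized confluence (Geach) condition: ∀x ∀y (xRy → ∃w (yR²w ∧ xR²w)).
F1: fails — uRv but no t with vR²t and uR²t.
F2: ✓.
F3: ✓.
Valid on: F2, F3.

F2, F3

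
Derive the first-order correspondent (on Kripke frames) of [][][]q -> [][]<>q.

forall x forall z (x R^2 z -> exists w (x R^3 w & zRw))

This is a Sahlqvist (Geach-type) schema ◇^0□^3q → □^2◇^1q.
Minimal-valuation argument: fix x; take any y with xR^0y and any z with xR^2z. Set V(q) to the set of worlds R-reachable from y in exactly 3 steps. Then □^3q holds at y, so the antecedent holds at x; validity forces ◇^1q at z, giving a w with zR^1w and yR^3w.
First-order correspondent: forall x forall z (x R^2 z -> exists w (x R^3 w & zRw)).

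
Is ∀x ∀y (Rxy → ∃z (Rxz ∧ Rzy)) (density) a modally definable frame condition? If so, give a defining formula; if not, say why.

Yes, by □□r → □r

The condition is density. A defining modal formula is □□r → □r.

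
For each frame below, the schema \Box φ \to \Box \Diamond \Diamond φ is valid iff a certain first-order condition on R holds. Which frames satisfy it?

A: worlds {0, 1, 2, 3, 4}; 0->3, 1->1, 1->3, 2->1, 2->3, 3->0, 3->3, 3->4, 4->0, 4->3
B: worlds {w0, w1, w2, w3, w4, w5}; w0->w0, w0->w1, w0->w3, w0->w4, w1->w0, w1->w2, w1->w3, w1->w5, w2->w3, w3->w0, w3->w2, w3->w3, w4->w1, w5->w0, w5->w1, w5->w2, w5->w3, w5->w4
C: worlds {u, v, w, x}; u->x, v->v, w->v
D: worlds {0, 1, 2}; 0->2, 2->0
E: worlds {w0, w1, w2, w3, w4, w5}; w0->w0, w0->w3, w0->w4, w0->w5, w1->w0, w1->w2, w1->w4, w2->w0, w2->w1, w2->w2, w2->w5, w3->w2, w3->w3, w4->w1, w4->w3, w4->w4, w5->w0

A, B, D, E

The schema corresponds to a generalized confluence (Geach) condition: \forall x \forall z (xRz \to \exists w (xRw \wedge z R^2 w)).
A: condition met.
B: condition met.
C: fails — uRx but no t with uRt and xR²t.
D: condition met.
E: condition met.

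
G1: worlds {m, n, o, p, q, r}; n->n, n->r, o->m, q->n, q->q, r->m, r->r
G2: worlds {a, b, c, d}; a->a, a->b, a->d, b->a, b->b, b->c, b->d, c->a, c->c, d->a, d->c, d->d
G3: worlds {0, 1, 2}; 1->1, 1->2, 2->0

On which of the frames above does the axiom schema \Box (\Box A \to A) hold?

G2

Frame correspondent (Sahlqvist): \forall x \forall y (Rxy \to Ryy) — i.e. shift-reflexivity.
G1: fails — Rom but not Rmm.
G2: holds.
G3: fails — R12 but not R22.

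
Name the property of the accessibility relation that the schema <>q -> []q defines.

This is the CD axiom.
Its frame correspondent is partial functionality — forall x forall y forall z (Rxy & Rxz -> y = z).

Partial functionality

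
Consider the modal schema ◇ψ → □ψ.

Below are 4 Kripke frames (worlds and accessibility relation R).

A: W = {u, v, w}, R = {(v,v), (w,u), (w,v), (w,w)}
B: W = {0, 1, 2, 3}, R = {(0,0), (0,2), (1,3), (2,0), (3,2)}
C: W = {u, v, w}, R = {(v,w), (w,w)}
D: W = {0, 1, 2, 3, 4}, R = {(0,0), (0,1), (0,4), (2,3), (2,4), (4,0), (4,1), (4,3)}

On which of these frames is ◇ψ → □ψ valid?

The schema corresponds to partial functionality: ∀x ∀y ∀z (Rxy ∧ Rxz → y = z).
A: fails — w sees both u and v.
B: fails — 0 sees both 0 and 2.
C: holds.
D: fails — 0 sees both 0 and 1.

C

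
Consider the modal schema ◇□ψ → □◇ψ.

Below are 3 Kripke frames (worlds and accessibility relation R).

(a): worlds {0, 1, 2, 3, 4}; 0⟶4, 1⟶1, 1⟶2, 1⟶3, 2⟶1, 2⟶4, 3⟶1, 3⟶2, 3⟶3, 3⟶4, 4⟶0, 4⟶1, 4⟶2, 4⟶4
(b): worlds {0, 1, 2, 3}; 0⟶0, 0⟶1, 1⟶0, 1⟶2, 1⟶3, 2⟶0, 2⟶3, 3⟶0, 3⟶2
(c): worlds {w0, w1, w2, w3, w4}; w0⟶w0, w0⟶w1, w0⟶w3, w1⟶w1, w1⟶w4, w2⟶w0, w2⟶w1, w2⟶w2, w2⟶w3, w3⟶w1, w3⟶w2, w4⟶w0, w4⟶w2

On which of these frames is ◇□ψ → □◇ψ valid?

(b)

The schema corresponds to convergence: ∀x ∀y ∀z (Rxy ∧ Rxz → ∃w (Ryw ∧ Rzw)).
(a): fails — R40 and R41 but 0 and 1 have no common successor.
(b): holds.
(c): fails — Rw1w1 and Rw1w4 but w1 and w4 have no common successor.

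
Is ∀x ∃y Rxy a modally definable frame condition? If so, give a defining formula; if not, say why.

This is a Sahlqvist condition; the D axiom □p → ◇p defines it.
Suppose □p→◇p is valid. At any x set V(p)=W. Then □p at x, so ◇p at x, so x has a successor.

Yes, by □p → ◇p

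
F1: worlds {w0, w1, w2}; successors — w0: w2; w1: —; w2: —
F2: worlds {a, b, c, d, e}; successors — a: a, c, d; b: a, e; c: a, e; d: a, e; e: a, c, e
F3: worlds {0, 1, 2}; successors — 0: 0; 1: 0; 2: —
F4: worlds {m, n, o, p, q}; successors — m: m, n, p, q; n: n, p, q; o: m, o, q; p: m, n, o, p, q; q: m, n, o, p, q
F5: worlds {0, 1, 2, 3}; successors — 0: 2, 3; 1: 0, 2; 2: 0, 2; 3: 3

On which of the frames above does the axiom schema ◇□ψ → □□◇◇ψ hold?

F1, F2, F3, F4

This is the axiom for a generalized confluence (Geach) condition; its first-order frame correspondent is ∀x ∀y ∀z ((xRy ∧ xR²z) → ∃w (yRw ∧ zR²w)).
F1: condition met.
F2: condition met.
F3: condition met.
F4: condition met.
F5: fails — 0R2, 0R²3 but no w with 2Rw and 3R²w.
Valid on: F1, F2, F3, F4.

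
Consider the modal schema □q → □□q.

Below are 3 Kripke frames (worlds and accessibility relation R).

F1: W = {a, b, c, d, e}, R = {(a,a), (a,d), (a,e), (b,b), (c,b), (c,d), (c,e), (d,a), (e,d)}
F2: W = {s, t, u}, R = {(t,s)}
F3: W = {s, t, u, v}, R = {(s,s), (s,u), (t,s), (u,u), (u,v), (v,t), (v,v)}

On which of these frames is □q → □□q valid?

The schema corresponds to transitivity: ∀x ∀y ∀z (Rxy ∧ Ryz → Rxz).
F1: fails — Rcd and Rda but not Rca.
F2: satisfies the condition.
F3: fails — Ruv and Rvt but not Rut.
Valid on: F2.

F2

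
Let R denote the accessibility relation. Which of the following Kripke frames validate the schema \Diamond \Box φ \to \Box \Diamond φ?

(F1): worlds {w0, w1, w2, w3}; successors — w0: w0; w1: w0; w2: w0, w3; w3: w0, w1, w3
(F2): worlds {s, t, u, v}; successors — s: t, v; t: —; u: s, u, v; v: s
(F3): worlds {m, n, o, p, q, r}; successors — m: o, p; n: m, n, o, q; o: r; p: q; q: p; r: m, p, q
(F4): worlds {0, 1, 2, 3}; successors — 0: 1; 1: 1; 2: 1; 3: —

This is the axiom for convergence; its first-order frame correspondent is \forall x \forall y \forall z (Rxy \wedge Rxz \to \exists w (Ryw \wedge Rzw)).
(F1): condition met.
(F2): fails — Rsv and Rst but v and t have no common successor.
(F3): fails — Rmo and Rmp but o and p have no common successor.
(F4): condition met.

(F1), (F4)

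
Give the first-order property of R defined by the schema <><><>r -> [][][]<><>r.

This is a Sahlqvist (Geach-type) schema ◇^3□^0r → □^3◇^2r.
First-order correspondent: forall x forall y forall z ((x R^3 y & x R^3 z) -> exists w (y = w & z R^2 w)).

forall x forall y forall z ((x R^3 y & x R^3 z) -> exists w (y = w & z R^2 w))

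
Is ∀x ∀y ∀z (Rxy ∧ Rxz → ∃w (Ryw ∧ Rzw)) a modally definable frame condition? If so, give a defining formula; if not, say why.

Yes — defined by ◇□r → □◇r

The condition is convergence. A defining modal formula is ◇□r → □◇r.
Suppose ◇□r→□◇r is valid. Take Rxy, Rxz and set V(r)={w : Ryw}. Then □r at y so ◇□r at x, so □◇r at x, so ◇r at z, giving w with Rzw and Ryw.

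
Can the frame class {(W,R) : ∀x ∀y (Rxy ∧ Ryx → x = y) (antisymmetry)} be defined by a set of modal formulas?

If a class were modally definable it would be closed under surjective bounded morphisms (Goldblatt–Thomason).
The 8-cycle (worlds w0,w1,w2,w3,w4,w5,w6,w7 with w0→w1→w2→w3→w4→w5→w6→w7→w0) is antisymmetric. Sending even-indexed worlds to • and odd-indexed worlds to ∘ is a surjective bounded morphism onto the two-world frame with •↔∘, which is not antisymmetric.
So the class is not modally definable.

No — not modally definable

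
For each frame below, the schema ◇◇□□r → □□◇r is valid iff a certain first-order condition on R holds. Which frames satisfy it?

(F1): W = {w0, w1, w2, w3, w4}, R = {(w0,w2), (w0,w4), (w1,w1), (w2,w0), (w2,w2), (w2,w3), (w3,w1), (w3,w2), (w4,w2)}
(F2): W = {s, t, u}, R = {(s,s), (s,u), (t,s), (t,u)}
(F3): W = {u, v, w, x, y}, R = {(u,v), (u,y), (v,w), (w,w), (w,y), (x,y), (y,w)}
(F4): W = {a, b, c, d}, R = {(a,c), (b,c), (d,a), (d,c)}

(F3)

Frame correspondent (Sahlqvist): ∀x ∀y ∀z ((xR²y ∧ xR²z) → ∃w (yR²w ∧ zRw)) — i.e. a generalized confluence (Geach) condition.
(F1): fails — w2R²w0, w2R²w1 but no w with w0R²w and w1Rw.
(F2): fails — sR²s, sR²u but no w with sR²w and uRw.
(F3): holds.
(F4): fails — dR²c, dR²c but no w with cR²w and cRw.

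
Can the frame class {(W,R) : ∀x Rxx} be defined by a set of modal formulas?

Yes — defined by □p → p

Yes: it is reflexivity, defined by the T schema □p → p.
Suppose □p→p is valid. At any x set V(p)={w : Rxw}. Then □p holds at x, so p holds at x, i.e. Rxx.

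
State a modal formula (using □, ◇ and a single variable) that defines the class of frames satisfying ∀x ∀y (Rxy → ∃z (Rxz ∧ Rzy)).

The condition is density. The C4 schema □□s → □s defines it.
Suppose □□s→□s is valid. Take Rxy and set V(s)={w : xR²w}. Then □□s at x, so □s at x, so s at y, i.e. ∃z(Rxz∧Rzy).

□□s → □s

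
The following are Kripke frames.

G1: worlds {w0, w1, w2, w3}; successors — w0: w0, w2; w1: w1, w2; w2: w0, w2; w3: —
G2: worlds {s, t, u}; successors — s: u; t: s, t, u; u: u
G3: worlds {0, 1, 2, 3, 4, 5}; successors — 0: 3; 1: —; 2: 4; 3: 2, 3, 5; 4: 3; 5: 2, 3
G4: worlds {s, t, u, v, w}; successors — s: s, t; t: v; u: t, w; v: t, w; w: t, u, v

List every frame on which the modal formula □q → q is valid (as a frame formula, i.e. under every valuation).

none

The schema corresponds to reflexivity: ∀x Rxx.
G1: fails — world w3 does not see itself.
G2: fails — world s does not see itself.
G3: fails — world 0 does not see itself.
G4: fails — world t does not see itself.
Valid on no frame.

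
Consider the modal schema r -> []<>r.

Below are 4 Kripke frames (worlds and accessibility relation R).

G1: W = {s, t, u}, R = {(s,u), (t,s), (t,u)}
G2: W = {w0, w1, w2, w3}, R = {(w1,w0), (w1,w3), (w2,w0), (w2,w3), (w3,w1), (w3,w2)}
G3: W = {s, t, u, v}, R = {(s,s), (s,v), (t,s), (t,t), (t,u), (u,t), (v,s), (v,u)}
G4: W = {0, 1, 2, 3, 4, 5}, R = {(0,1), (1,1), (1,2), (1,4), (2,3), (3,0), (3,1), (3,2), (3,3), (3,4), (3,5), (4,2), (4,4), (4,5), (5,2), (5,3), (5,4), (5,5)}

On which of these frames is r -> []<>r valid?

This is the axiom for symmetry; its first-order frame correspondent is forall x forall y (Rxy -> Ryx).
G1: fails — Rsu but not Rus.
G2: fails — Rw1w0 but not Rw0w1.
G3: fails — Rvu but not Ruv.
G4: fails — R34 but not R43.

none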